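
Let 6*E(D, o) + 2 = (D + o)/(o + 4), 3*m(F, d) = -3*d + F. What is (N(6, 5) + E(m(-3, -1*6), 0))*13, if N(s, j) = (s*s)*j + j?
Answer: 19227/8 ≈ 2403.4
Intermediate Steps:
m(F, d) = -d + F/3 (m(F, d) = (-3*d + F)/3 = (F - 3*d)/3 = -d + F/3)
E(D, o) = -⅓ + (D + o)/(6*(4 + o)) (E(D, o) = -⅓ + ((D + o)/(o + 4))/6 = -⅓ + ((D + o)/(4 + o))/6 = -⅓ + (D + o)/(6*(4 + o)))
N(s, j) = j + j*s² (N(s, j) = s²*j + j = j*s² + j = j + j*s²)
(N(6, 5) + E(m(-3, -1*6), 0))*13 = (5*(1 + 6²) + (-8 + (-(-1)*6 + (⅓)*(-3)) - 1*0)/(6*(4 + 0)))*13 = (5*(1 + 36) + (⅙)*(-8 + (-1*(-6) - 1) + 0)/4)*13 = (5*37 + (⅙)*(¼)*(-8 + (6 - 1) + 0))*13 = (185 + (⅙)*(¼)*(-8 + 5 + 0))*13 = (185 + (⅙)*(¼)*(-3))*13 = (185 - ⅛)*13 = (1479/8)*13 = 19227/8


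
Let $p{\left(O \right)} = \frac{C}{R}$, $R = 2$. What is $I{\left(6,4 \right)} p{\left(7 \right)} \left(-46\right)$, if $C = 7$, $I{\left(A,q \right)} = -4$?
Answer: $644$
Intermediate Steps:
$p{\left(O \right)} = \frac{7}{2}$
$I{\left(6,4 \right)} p{\left(7 \right)} \left(-46\right) = \left(-4\right) \frac{7}{2} \left(-46\right) = \left(-14\right) \left(-46\right) = 644$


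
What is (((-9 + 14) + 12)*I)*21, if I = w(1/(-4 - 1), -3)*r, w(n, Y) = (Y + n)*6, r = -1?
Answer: 34272/5 ≈ 6854.4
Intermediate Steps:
w(n, Y) = 6*Y + 6*n
I = 96/5 (I = (6*(-3) + 6/(-4 - 1))*(-1) = (-18 + 6/(-5))*(-1) = (-18 + 6*(-⅕))*(-1) = (-18 - 6/5)*(-1) = -96/5*(-1) = 96/5 ≈ 19.200)
(((-9 + 14) + 12)*I)*21 = (((-9 + 14) + 12)*(96/5))*21 = ((5 + 12)*(96/5))*21 = (17*(96/5))*21 = (1632/5)*21 = 34272/5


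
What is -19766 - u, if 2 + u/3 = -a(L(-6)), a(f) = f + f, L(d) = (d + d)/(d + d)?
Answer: -19754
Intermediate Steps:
L(d) = 1 (L(d) = (2*d)/((2*d)) = (2*d)*(1/(2*d)) = 1)
a(f) = 2*f
u = -12 (u = -6 + 3*(-2) = -6 - 6 = -12)
-19766 - u = -19766 - 1*(-12) = -19766 + 12 = -19754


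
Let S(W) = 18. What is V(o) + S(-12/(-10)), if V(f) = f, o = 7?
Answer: 25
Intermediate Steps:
V(o) + S(-12/(-10)) = 7 + 18 = 25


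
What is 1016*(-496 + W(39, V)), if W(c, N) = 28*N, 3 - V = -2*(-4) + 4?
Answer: -759968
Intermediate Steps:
V = -9 (V = 3 - (-2*(-4) + 4) = 3 - (8 + 4) = 3 - 1*12 = 3 - 12 = -9)
1016*(-496 + W(39, V)) = 1016*(-496 + 28*(-9)) = 1016*(-496 - 252) = 1016*(-748) = -759968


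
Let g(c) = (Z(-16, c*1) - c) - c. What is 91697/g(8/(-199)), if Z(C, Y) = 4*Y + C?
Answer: -18247703/3200 ≈ -5702.4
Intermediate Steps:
Z(C, Y) = C + 4*Y
g(c) = -16 + 2*c (g(c) = ((-16 + 4*(c*1)) - c) - c = ((-16 + 4*c) - c) - c = (-16 + 3*c) - c = -16 + 2*c)
91697/g(8/(-199)) = 91697/(-16 + 2*(8/(-199))) = 91697/(-16 + 2*(8*(-1/199))) = 91697/(-16 + 2*(-8/199)) = 91697/(-16 - 16/199) = 91697/(-3200/199) = 91697*(-199/3200) = -18247703/3200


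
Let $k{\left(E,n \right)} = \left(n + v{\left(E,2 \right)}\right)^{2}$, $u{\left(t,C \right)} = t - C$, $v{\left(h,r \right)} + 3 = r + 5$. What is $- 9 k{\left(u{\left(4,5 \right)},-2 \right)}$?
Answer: $-36$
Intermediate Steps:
$v{\left(h,r \right)} = 2 + r$ ($v{\left(h,r \right)} = -3 + \left(r + 5\right) = -3 + \left(5 + r\right) = 2 + r$)
$k{\left(E,n \right)} = \left(4 + n\right)^{2}$ ($k{\left(E,n \right)} = \left(n + \left(2 + 2\right)\right)^{2} = \left(n + 4\right)^{2} = \left(4 + n\right)^{2}$)
$- 9 k{\left(u{\left(4,5 \right)},-2 \right)} = - 9 \left(4 - 2\right)^{2} = - 9 \cdot 2^{2} = \left(-9\right) 4 = -36$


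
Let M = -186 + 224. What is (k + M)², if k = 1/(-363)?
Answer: 190246849/131769 ≈ 1443.8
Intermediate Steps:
k = -1/363 ≈ -0.0027548
M = 38
(k + M)² = (-1/363 + 38)² = (13793/363)² = 190246849/131769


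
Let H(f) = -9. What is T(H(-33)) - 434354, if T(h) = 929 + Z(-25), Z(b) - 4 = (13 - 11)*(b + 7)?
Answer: -433457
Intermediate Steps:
Z(b) = 18 + 2*b (Z(b) = 4 + (13 - 11)*(b + 7) = 4 + 2*(7 + b) = 4 + (14 + 2*b) = 18 + 2*b)
T(h) = 897 (T(h) = 929 + (18 + 2*(-25)) = 929 + (18 - 50) = 929 - 32 = 897)
T(H(-33)) - 434354 = 897 - 434354 = -433457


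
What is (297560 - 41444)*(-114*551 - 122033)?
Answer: -47342274252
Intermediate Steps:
(297560 - 41444)*(-114*551 - 122033) = 256116*(-62814 - 122033) = 256116*(-184847) = -47342274252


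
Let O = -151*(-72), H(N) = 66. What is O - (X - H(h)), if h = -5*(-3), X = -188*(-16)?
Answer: 7930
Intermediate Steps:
X = 3008
h = 15
O = 10872
O - (X - H(h)) = 10872 - (3008 - 1*66) = 10872 - (3008 - 66) = 10872 - 1*2942 = 10872 - 2942 = 7930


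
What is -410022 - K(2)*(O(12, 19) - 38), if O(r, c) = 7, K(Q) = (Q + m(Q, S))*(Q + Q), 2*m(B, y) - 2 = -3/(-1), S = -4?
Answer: -409464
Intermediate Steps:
m(B, y) = 5/2 (m(B, y) = 1 + (-3/(-1))/2 = 1 + (-3*(-1))/2 = 1 + (1/2)*3 = 1 + 3/2 = 5/2)
K(Q) = 2*Q*(5/2 + Q) (K(Q) = (Q + 5/2)*(Q + Q) = (5/2 + Q)*(2*Q) = 2*Q*(5/2 + Q))
-410022 - K(2)*(O(12, 19) - 38) = -410022 - 2*(5 + 2*2)*(7 - 38) = -410022 - 2*(5 + 4)*(-31) = -410022 - 2*9*(-31) = -410022 - 18*(-31) = -410022 - 1*(-558) = -410022 + 558 = -409464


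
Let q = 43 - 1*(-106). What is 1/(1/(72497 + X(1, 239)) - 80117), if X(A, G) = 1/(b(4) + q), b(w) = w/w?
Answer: -10874551/871236402317 ≈ -1.2482e-5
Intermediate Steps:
q = 149 (q = 43 + 106 = 149)
b(w) = 1
X(A, G) = 1/150 (X(A, G) = 1/(1 + 149) = 1/150)
1/(1/(72497 + X(1, 239)) - 80117) = 1/(1/(72497 + 1/150) - 80117) = 1/(1/(10874551/150) - 80117) = 1/(150/10874551 - 80117) = 1/(-871236402317/10874551) = -10874551/871236402317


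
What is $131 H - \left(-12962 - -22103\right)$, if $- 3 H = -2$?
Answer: $- \frac{27161}{3} \approx -9053.7$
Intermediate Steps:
$H = \frac{2}{3}$ ($H = \left(- \frac{1}{3}\right) \left(-2\right) = \frac{2}{3} \approx 0.66667$)
$131 H - \left(-12962 - -22103\right) = 131 \cdot \frac{2}{3} - \left(-12962 - -22103\right) = \frac{262}{3} - \left(-12962 + 22103\right) = \frac{262}{3} - 9141 = - \frac{27161}{3}$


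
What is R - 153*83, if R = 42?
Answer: -12657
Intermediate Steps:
R - 153*83 = 42 - 153*83 = 42 - 12699 = -12657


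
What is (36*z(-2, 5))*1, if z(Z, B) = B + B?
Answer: 360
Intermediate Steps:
z(Z, B) = 2*B
(36*z(-2, 5))*1 = (36*(2*5))*1 = (36*10)*1 = 360*1 = 360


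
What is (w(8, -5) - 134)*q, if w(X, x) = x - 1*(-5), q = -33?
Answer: 4422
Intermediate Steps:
w(X, x) = 5 + x (w(X, x) = x + 5 = 5 + x)
(w(8, -5) - 134)*q = ((5 - 5) - 134)*(-33) = (0 - 134)*(-33) = -134*(-33) = 4422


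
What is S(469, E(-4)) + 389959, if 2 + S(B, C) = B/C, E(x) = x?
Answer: 1559359/4 ≈ 3.8984e+5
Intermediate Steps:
S(B, C) = -2 + B/C
S(469, E(-4)) + 389959 = (-2 + 469/(-4)) + 389959 = (-2 + 469*(-1/4)) + 389959 = (-2 - 469/4) + 389959 = -477/4 + 389959 = 1559359/4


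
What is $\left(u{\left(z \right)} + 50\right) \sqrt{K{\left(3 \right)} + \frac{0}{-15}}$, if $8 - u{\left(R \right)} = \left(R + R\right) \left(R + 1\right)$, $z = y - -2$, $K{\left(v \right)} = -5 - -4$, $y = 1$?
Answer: $34 i \approx 34.0 i$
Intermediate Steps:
$K{\left(v \right)} = -1$ ($K{\left(v \right)} = -5 + 4 = -1$)
$z = 3$ ($z = 1 - -2 = 1 + 2 = 3$)
$u{\left(R \right)} = 8 - 2 R \left(1 + R\right)$ ($u{\left(R \right)} = 8 - \left(R + R\right) \left(R + 1\right) = 8 - 2 R \left(1 + R\right)$)
$\left(u{\left(z \right)} + 50\right) \sqrt{K{\left(3 \right)} + \frac{0}{-15}} = \left(\left(8 - 6 - 2 \cdot 3^{2}\right) + 50\right) \sqrt{-1 + \frac{0}{-15}} = \left(\left(8 - 6 - 18\right) + 50\right) \sqrt{-1 + 0 \left(- \frac{1}{15}\right)} = \left(\left(8 - 6 - 18\right) + 50\right) \sqrt{-1 + 0} = \left(-16 + 50\right) \sqrt{-1} = 34 i$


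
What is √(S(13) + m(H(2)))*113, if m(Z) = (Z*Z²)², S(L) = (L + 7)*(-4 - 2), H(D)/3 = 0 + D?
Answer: 226*√11634 ≈ 24377.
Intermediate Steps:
H(D) = 3*D (H(D) = 3*(0 + D) = 3*D)
S(L) = -42 - 6*L (S(L) = (7 + L)*(-6) = -42 - 6*L)
m(Z) = Z⁶ (m(Z) = (Z³)² = Z⁶)
√(S(13) + m(H(2)))*113 = √((-42 - 6*13) + (3*2)⁶)*113 = √((-42 - 78) + 6⁶)*113 = √(-120 + 46656)*113 = √46536*113 = (2*√11634)*113 = 226*√11634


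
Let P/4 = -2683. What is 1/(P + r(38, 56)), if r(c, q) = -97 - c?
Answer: -1/10867 ≈ -9.2022e-5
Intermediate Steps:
P = -10732 (P = 4*(-2683) = -10732)
1/(P + r(38, 56)) = 1/(-10732 + (-97 - 1*38)) = 1/(-10732 + (-97 - 38)) = 1/(-10732 - 135) = 1/(-10867) = -1/10867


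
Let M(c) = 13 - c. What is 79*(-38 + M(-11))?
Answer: -1106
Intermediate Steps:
79*(-38 + M(-11)) = 79*(-38 + (13 - 1*(-11))) = 79*(-38 + (13 + 11)) = 79*(-38 + 24) = 79*(-14) = -1106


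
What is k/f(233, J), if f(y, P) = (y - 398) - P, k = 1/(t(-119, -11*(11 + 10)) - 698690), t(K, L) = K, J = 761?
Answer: 1/647097134 ≈ 1.5454e-9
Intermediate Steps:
k = -1/698809 (k = 1/(-119 - 698690) = 1/(-698809) = -1/698809 ≈ -1.4310e-6)
f(y, P) = -398 + y - P (f(y, P) = (-398 + y) - P = -398 + y - P)
k/f(233, J) = -1/(698809*(-398 + 233 - 1*761)) = -1/(698809*(-398 + 233 - 761)) = -1/698809/(-926) = -1/698809*(-1/926) = 1/647097134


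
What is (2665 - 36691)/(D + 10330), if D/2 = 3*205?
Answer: -17013/5780 ≈ -2.9434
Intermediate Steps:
D = 1230 (D = 2*(3*205) = 2*615 = 1230)
(2665 - 36691)/(D + 10330) = (2665 - 36691)/(1230 + 10330) = -34026/11560 = -34026*1/11560 = -17013/5780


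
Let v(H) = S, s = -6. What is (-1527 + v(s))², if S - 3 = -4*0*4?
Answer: 2322576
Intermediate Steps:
S = 3 (S = 3 - 4*0*4 = 3 + 0*4 = 3 + 0 = 3)
v(H) = 3
(-1527 + v(s))² = (-1527 + 3)² = (-1524)² = 2322576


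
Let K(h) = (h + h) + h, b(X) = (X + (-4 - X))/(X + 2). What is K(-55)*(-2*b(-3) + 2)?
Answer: 990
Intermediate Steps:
b(X) = -4/(2 + X)
K(h) = 3*h (K(h) = 2*h + h = 3*h)
K(-55)*(-2*b(-3) + 2) = (3*(-55))*(-(-8)/(2 - 3) + 2) = -165*(-(-8)/(-1) + 2) = -165*(-(-8)*(-1) + 2) = -165*(-2*4 + 2) = -165*(-8 + 2) = -165*(-6) = 990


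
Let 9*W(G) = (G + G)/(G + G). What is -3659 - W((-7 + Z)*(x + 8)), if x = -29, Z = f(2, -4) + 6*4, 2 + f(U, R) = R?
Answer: -32932/9 ≈ -3659.1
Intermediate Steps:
f(U, R) = -2 + R
Z = 18 (Z = (-2 - 4) + 6*4 = -6 + 24 = 18)
W(G) = ⅑ (W(G) = ((G + G)/(G + G))/9 = ((2*G)/((2*G)))/9 = ((2*G)*(1/(2*G)))/9 = (⅑)*1 = ⅑)
-3659 - W((-7 + Z)*(x + 8)) = -3659 - 1*⅑ = -3659 - ⅑ = -32932/9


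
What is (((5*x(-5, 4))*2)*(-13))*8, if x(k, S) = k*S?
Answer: 20800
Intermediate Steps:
x(k, S) = S*k
(((5*x(-5, 4))*2)*(-13))*8 = (((5*(4*(-5)))*2)*(-13))*8 = (((5*(-20))*2)*(-13))*8 = (-100*2*(-13))*8 = -200*(-13)*8 = 2600*8 = 20800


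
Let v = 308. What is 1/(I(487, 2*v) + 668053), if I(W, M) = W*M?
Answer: 1/968045 ≈ 1.0330e-6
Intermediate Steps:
I(W, M) = M*W
1/(I(487, 2*v) + 668053) = 1/((2*308)*487 + 668053) = 1/(616*487 + 668053) = 1/(299992 + 668053) = 1/968045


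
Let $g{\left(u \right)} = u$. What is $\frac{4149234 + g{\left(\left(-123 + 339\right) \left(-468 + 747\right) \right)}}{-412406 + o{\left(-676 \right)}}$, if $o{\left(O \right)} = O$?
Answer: $- \frac{233861}{22949} \approx -10.19$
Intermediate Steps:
$\frac{4149234 + g{\left(\left(-123 + 339\right) \left(-468 + 747\right) \right)}}{-412406 + o{\left(-676 \right)}} = \frac{4149234 + \left(-123 + 339\right) \left(-468 + 747\right)}{-412406 - 676} = \frac{4149234 + 216 \cdot 279}{-413082} = \left(4149234 + 60264\right) \left(- \frac{1}{413082}\right) = 4209498 \left(- \frac{1}{413082}\right) = - \frac{233861}{22949}$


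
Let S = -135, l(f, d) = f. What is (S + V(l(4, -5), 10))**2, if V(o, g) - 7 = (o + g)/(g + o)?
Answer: 16129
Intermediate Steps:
V(o, g) = 8 (V(o, g) = 7 + (o + g)/(g + o) = 7 + (g + o)/(g + o) = 7 + 1 = 8)
(S + V(l(4, -5), 10))**2 = (-135 + 8)**2 = (-127)**2 = 16129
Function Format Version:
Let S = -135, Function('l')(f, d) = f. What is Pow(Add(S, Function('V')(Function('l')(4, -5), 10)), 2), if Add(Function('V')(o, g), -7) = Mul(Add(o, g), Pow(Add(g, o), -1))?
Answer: 16129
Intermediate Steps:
Function('V')(o, g) = 8 (Function('V')(o, g) = Add(7, Mul(Add(o, g), Pow(Add(g, o), -1))) = Add(7, Mul(Add(g, o), Pow(Add(g, o), -1))) = Add(7, 1) = 8)
Pow(Add(S, Function('V')(Function('l')(4, -5), 10)), 2) = Pow(Add(-135, 8), 2) = Pow(-127, 2) = 16129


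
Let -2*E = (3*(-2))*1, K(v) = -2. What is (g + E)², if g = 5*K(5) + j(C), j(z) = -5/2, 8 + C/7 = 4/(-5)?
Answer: 361/4 ≈ 90.250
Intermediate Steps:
C = -308/5 (C = -56 + 7*(4/(-5)) = -56 + 7*(4*(-⅕)) = -56 + 7*(-⅘) = -56 - 28/5 = -308/5 ≈ -61.600)
E = 3 (E = -3*(-2)/2 = -(-3) = -½*(-6) = 3)
j(z) = -5/2 (j(z) = -5*½ = -5/2)
g = -25/2 (g = 5*(-2) - 5/2 = -10 - 5/2 = -25/2 ≈ -12.500)
(g + E)² = (-25/2 + 3)² = (-19/2)² = 361/4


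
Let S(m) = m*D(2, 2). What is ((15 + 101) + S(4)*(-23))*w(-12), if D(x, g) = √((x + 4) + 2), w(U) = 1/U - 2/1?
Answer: -725/3 + 1150*√2/3 ≈ 300.45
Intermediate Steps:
w(U) = -2 + 1/U (w(U) = 1/U - 2*1 = 1/U - 2 = -2 + 1/U)
D(x, g) = √(6 + x) (D(x, g) = √((4 + x) + 2) = √(6 + x))
S(m) = 2*m*√2 (S(m) = m*√(6 + 2) = m*√8 = m*(2*√2) = 2*m*√2)
((15 + 101) + S(4)*(-23))*w(-12) = ((15 + 101) + (2*4*√2)*(-23))*(-2 + 1/(-12)) = (116 + (8*√2)*(-23))*(-2 - 1/12) = (116 - 184*√2)*(-25/12) = -725/3 + 1150*√2/3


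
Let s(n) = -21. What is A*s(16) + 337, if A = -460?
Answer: 9997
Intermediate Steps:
A*s(16) + 337 = -460*(-21) + 337 = 9660 + 337 = 9997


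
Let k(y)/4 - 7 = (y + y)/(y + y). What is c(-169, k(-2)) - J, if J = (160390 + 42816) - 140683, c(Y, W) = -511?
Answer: -63034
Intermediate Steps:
k(y) = 32 (k(y) = 28 + 4*((y + y)/(y + y)) = 28 + 4*((2*y)/((2*y))) = 28 + 4*((2*y)*(1/(2*y))) = 28 + 4*1 = 28 + 4 = 32)
J = 62523 (J = 203206 - 140683 = 62523)
c(-169, k(-2)) - J = -511 - 1*62523 = -511 - 62523 = -63034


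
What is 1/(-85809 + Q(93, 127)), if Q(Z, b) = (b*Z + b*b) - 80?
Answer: -1/57949 ≈ -1.7257e-5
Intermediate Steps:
Q(Z, b) = -80 + b**2 + Z*b (Q(Z, b) = (Z*b + b**2) - 80 = (b**2 + Z*b) - 80 = -80 + b**2 + Z*b)
1/(-85809 + Q(93, 127)) = 1/(-85809 + (-80 + 127**2 + 93*127)) = 1/(-85809 + (-80 + 16129 + 11811)) = 1/(-85809 + 27860) = 1/(-57949) = -1/57949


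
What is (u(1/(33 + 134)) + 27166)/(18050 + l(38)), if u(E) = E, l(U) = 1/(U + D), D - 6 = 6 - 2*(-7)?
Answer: 96783424/64306189 ≈ 1.5050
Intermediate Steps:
D = 26 (D = 6 + (6 - 2*(-7)) = 6 + (6 + 14) = 6 + 20 = 26)
l(U) = 1/(26 + U) (l(U) = 1/(U + 26) = 1/(26 + U))
(u(1/(33 + 134)) + 27166)/(18050 + l(38)) = (1/(33 + 134) + 27166)/(18050 + 1/(26 + 38)) = (1/167 + 27166)/(18050 + 1/64) = 4536723/(167*(1155201/64)) = (4536723/167)*(64/1155201) = 96783424/64306189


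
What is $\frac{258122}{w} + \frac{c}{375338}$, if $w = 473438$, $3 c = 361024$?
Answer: $\frac{115392866555}{133274454033} \approx 0.86583$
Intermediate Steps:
$c = \frac{361024}{3}$ ($c = \frac{1}{3} \cdot 361024 = \frac{361024}{3} \approx 1.2034 \cdot 10^{5}$)
$\frac{258122}{w} + \frac{c}{375338} = \frac{258122}{473438} + \frac{361024}{3 \cdot 375338} = 258122 \cdot \frac{1}{473438} + \frac{361024}{3} \cdot \frac{1}{375338} = \frac{129061}{236719} + \frac{180512}{563007} = \frac{115392866555}{133274454033}$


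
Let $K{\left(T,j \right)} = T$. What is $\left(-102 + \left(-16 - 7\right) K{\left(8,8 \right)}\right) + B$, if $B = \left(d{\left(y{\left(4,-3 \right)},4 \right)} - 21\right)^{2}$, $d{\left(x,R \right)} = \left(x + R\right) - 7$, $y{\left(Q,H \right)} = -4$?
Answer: $498$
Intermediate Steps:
$d{\left(x,R \right)} = -7 + R + x$ ($d{\left(x,R \right)} = \left(R + x\right) - 7 = -7 + R + x$)
$B = 784$ ($B = \left(\left(-7 + 4 - 4\right) - 21\right)^{2} = \left(-7 - 21\right)^{2} = \left(-28\right)^{2} = 784$)
$\left(-102 + \left(-16 - 7\right) K{\left(8,8 \right)}\right) + B = \left(-102 + \left(-16 - 7\right) 8\right) + 784 = \left(-102 - 184\right) + 784 = -286 + 784 = 498$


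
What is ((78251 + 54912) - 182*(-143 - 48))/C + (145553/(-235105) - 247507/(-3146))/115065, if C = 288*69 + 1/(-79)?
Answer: 2631987626050344041/311440384192144350 ≈ 8.4510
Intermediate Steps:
C = 1569887/79 (C = 19872 - 1/79 = 1569887/79 ≈ 19872.)
((78251 + 54912) - 182*(-143 - 48))/C + (145553/(-235105) - 247507/(-3146))/115065 = ((78251 + 54912) - 182*(-143 - 48))/(1569887/79) + (145553/(-235105) - 247507/(-3146))/115065 = (133163 - 182*(-191))*(79/1569887) + (145553*(-1/235105) - 247507*(-1/3146))*(1/115065) = (133163 + 34762)*(79/1569887) + (-145553/235105 + 19039/242)*(1/115065) = 167925*(79/1569887) + (4440940269/56895410)*(1/115065) = 13266075/1569887 + 1480313423/2182223450550 = 2631987626050344041/311440384192144350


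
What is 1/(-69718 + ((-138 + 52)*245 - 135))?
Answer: -1/90923 ≈ -1.0998e-5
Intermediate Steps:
1/(-69718 + ((-138 + 52)*245 - 135)) = 1/(-69718 + (-86*245 - 135)) = 1/(-69718 + (-21070 - 135)) = 1/(-69718 - 21205) = 1/(-90923) = -1/90923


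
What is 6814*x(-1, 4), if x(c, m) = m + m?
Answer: 54512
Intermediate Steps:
x(c, m) = 2*m
6814*x(-1, 4) = 6814*(2*4) = 6814*8 = 54512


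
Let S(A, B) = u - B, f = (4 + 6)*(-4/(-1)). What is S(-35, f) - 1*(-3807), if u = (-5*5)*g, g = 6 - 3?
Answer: 3692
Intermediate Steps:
g = 3
f = 40 (f = 10*(-4*(-1)) = 10*4 = 40)
u = -75 (u = -5*5*3 = -25*3 = -75)
S(A, B) = -75 - B
S(-35, f) - 1*(-3807) = (-75 - 1*40) - 1*(-3807) = (-75 - 40) + 3807 = -115 + 3807 = 3692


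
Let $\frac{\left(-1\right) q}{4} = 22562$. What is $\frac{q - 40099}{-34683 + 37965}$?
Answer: $- \frac{43449}{1094} \approx -39.716$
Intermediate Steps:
$q = -90248$ ($q = \left(-4\right) 22562 = -90248$)
$\frac{q - 40099}{-34683 + 37965} = \frac{-90248 - 40099}{-34683 + 37965} = - \frac{130347}{3282} = \left(-130347\right) \frac{1}{3282} = - \frac{43449}{1094}$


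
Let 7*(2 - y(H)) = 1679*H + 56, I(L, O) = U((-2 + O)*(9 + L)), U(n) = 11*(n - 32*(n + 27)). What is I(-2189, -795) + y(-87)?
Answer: -4147237517/7 ≈ -5.9246e+8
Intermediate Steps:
U(n) = -9504 - 341*n (U(n) = 11*(n - 32*(27 + n)) = 11*(n + (-864 - 32*n)) = 11*(-864 - 31*n) = -9504 - 341*n)
I(L, O) = -9504 - 341*(-2 + O)*(9 + L)
y(H) = -6 - 1679*H/7 (y(H) = 2 - (1679*H + 56)/7 = 2 - (56 + 1679*H)/7 = 2 + (-8 - 1679*H/7) = -6 - 1679*H/7)
I(-2189, -795) + y(-87) = (-3366 - 3069*(-795) + 682*(-2189) - 341*(-2189)*(-795)) + (-6 - 1679/7*(-87)) = (-3366 + 2439855 - 1492898 - 593426955) + (-6 + 146073/7) = -592483364 + 146031/7 = -4147237517/7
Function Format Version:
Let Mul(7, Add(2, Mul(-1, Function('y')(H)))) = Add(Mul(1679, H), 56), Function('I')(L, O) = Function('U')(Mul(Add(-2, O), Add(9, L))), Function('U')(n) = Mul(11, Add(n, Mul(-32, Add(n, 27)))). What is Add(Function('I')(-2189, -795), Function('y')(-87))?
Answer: Rational(-4147237517, 7) ≈ -5.9246e+8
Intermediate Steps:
Function('U')(n) = Add(-9504, Mul(-341, n)) (Function('U')(n) = Mul(11, Add(n, Mul(-32, Add(27, n)))) = Mul(11, Add(n, Add(-864, Mul(-32, n)))) = Mul(11, Add(-864, Mul(-31, n))) = Add(-9504, Mul(-341, n)))
Function('I')(L, O) = Add(-9504, Mul(-341, Add(-2, O), Add(9, L))) (Function('I')(L, O) = Add(-9504, Mul(-341, Mul(Add(-2, O), Add(9, L)))) = Add(-9504, Mul(-341, Add(-2, O), Add(9, L))))
Function('y')(H) = Add(-6, Mul(Rational(-1679, 7), H)) (Function('y')(H) = Add(2, Mul(Rational(-1, 7), Add(Mul(1679, H), 56))) = Add(2, Mul(Rational(-1, 7), Add(56, Mul(1679, H)))) = Add(2, Add(-8, Mul(Rational(-1679, 7), H))) = Add(-6, Mul(Rational(-1679, 7), H)))
Add(Function('I')(-2189, -795), Function('y')(-87)) = Add(Add(-3366, Mul(-3069, -795), Mul(682, -2189), Mul(-341, -2189, -795)), Add(-6, Mul(Rational(-1679, 7), -87))) = Add(Add(-3366, 2439855, -1492898, -593426955), Add(-6, Rational(146073, 7))) = Add(-592483364, Rational(146031, 7)) = Rational(-4147237517, 7)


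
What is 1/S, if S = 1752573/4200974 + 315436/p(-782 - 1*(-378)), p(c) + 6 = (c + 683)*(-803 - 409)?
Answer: -710288080998/366249432211 ≈ -1.9394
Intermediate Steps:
p(c) = -827802 - 1212*c (p(c) = -6 + (c + 683)*(-803 - 409) = -6 + (683 + c)*(-1212) = -6 + (-827796 - 1212*c) = -827802 - 1212*c)
S = -366249432211/710288080998 (S = 1752573/4200974 + 315436/(-827802 - 1212*(-782 - 1*(-378))) = 1752573*(1/4200974) + 315436/(-827802 - 1212*(-782 + 378)) = 1752573/4200974 + 315436/(-827802 - 1212*(-404)) = 1752573/4200974 + 315436/(-827802 + 489648) = 1752573/4200974 + 315436/(-338154) = 1752573/4200974 + 315436*(-1/338154) = 1752573/4200974 - 157718/169077 = -366249432211/710288080998 ≈ -0.51563)
1/S = 1/(-366249432211/710288080998) = -710288080998/366249432211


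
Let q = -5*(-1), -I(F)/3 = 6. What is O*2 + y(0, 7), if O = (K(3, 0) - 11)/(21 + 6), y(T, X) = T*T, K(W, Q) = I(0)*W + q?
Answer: -40/9 ≈ -4.4444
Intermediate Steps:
I(F) = -18 (I(F) = -3*6 = -18)
q = 5
K(W, Q) = 5 - 18*W (K(W, Q) = -18*W + 5 = 5 - 18*W)
y(T, X) = T²
O = -20/9 (O = ((5 - 18*3) - 11)/(21 + 6) = ((5 - 54) - 11)/27 = (-49 - 11)*(1/27) = -60*1/27 = -20/9 ≈ -2.2222)
O*2 + y(0, 7) = -20/9*2 + 0² = -40/9 + 0 = -40/9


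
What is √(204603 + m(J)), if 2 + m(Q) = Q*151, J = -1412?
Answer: I*√8611 ≈ 92.795*I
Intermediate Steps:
m(Q) = -2 + 151*Q (m(Q) = -2 + Q*151 = -2 + 151*Q)
√(204603 + m(J)) = √(204603 + (-2 + 151*(-1412))) = √(204603 + (-2 - 213212)) = √(204603 - 213214) = √(-8611) = I*√8611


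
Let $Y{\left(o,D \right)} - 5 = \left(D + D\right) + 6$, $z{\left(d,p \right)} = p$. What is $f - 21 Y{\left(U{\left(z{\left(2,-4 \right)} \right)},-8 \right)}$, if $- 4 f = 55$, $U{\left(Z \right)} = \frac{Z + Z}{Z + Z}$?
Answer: $\frac{365}{4} \approx 91.25$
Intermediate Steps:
$U{\left(Z \right)} = 1$ ($U{\left(Z \right)} = \frac{2 Z}{2 Z} = 2 Z \frac{1}{2 Z} = 1$)
$f = - \frac{55}{4}$ ($f = \left(- \frac{1}{4}\right) 55 = - \frac{55}{4} \approx -13.75$)
$Y{\left(o,D \right)} = 11 + 2 D$ ($Y{\left(o,D \right)} = 5 + \left(\left(D + D\right) + 6\right) = 5 + \left(2 D + 6\right) = 5 + \left(6 + 2 D\right) = 11 + 2 D$)
$f - 21 Y{\left(U{\left(z{\left(2,-4 \right)} \right)},-8 \right)} = - \frac{55}{4} - 21 \left(11 + 2 \left(-8\right)\right) = - \frac{55}{4} - 21 \left(11 - 16\right) = - \frac{55}{4} - -105 = - \frac{55}{4} + 105 = \frac{365}{4}$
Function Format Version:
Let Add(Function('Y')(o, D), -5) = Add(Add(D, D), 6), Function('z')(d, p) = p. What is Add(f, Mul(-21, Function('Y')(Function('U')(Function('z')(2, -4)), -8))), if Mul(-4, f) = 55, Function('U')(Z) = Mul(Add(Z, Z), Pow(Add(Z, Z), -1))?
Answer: Rational(365, 4) ≈ 91.250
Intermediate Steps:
Function('U')(Z) = 1 (Function('U')(Z) = Mul(Mul(2, Z), Pow(Mul(2, Z), -1)) = Mul(Mul(2, Z), Mul(Rational(1, 2), Pow(Z, -1))) = 1)
f = Rational(-55, 4) (f = Mul(Rational(-1, 4), 55) = Rational(-55, 4) ≈ -13.750)
Function('Y')(o, D) = Add(11, Mul(2, D)) (Function('Y')(o, D) = Add(5, Add(Add(D, D), 6)) = Add(5, Add(Mul(2, D), 6)) = Add(5, Add(6, Mul(2, D))) = Add(11, Mul(2, D)))
Add(f, Mul(-21, Function('Y')(Function('U')(Function('z')(2, -4)), -8))) = Add(Rational(-55, 4), Mul(-21, Add(11, Mul(2, -8)))) = Add(Rational(-55, 4), Mul(-21, Add(11, -16))) = Add(Rational(-55, 4), Mul(-21, -5)) = Add(Rational(-55, 4), 105) = Rational(365, 4)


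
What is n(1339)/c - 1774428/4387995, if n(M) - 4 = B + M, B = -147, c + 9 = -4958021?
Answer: -293430509962/725193694995 ≈ -0.40462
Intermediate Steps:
c = -4958030 (c = -9 - 4958021 = -4958030)
n(M) = -143 + M (n(M) = 4 + (-147 + M) = -143 + M)
n(1339)/c - 1774428/4387995 = (-143 + 1339)/(-4958030) - 1774428/4387995 = 1196*(-1/4958030) - 1774428*1/4387995 = -598/2479015 - 591476/1462665 = -293430509962/725193694995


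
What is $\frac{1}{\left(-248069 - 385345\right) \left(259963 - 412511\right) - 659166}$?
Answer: $\frac{1}{96625379706} \approx 1.0349 \cdot 10^{-11}$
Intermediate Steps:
$\frac{1}{\left(-248069 - 385345\right) \left(259963 - 412511\right) - 659166} = \frac{1}{\left(-633414\right) \left(-152548\right) - 659166} = \frac{1}{96626038872 - 659166} = \frac{1}{96625379706}$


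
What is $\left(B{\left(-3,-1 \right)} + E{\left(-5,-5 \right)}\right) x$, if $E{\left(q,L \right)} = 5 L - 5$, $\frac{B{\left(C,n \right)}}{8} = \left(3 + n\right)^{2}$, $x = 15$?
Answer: $30$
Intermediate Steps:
$B{\left(C,n \right)} = 8 \left(3 + n\right)^{2}$
$E{\left(q,L \right)} = -5 + 5 L$
$\left(B{\left(-3,-1 \right)} + E{\left(-5,-5 \right)}\right) x = \left(8 \left(3 - 1\right)^{2} + \left(-5 + 5 \left(-5\right)\right)\right) 15 = \left(8 \cdot 2^{2} - 30\right) 15 = \left(8 \cdot 4 - 30\right) 15 = \left(32 - 30\right) 15 = 2 \cdot 15 = 30$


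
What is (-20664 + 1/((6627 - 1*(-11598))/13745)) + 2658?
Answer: -65629121/3645 ≈ -18005.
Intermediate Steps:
(-20664 + 1/((6627 - 1*(-11598))/13745)) + 2658 = (-20664 + 1/((6627 + 11598)*(1/13745))) + 2658 = (-20664 + 1/(18225*(1/13745))) + 2658 = (-20664 + 1/(3645/2749)) + 2658 = (-20664 + 2749/3645) + 2658 = -75317531/3645 + 2658 = -65629121/3645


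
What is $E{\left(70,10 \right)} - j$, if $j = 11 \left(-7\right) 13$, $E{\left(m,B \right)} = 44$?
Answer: $1045$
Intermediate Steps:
$j = -1001$ ($j = \left(-77\right) 13 = -1001$)
$E{\left(70,10 \right)} - j = 44 - -1001 = 44 + 1001 = 1045$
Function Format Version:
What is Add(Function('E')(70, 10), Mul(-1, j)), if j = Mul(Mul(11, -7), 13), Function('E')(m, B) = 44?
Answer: 1045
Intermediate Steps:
j = -1001 (j = Mul(-77, 13) = -1001)
Add(Function('E')(70, 10), Mul(-1, j)) = Add(44, Mul(-1, -1001)) = Add(44, 1001) = 1045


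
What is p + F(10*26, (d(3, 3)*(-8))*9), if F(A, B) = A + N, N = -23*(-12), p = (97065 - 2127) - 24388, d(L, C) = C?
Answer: 71086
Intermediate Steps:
p = 70550 (p = 94938 - 24388 = 70550)
N = 276
F(A, B) = 276 + A (F(A, B) = A + 276 = 276 + A)
p + F(10*26, (d(3, 3)*(-8))*9) = 70550 + (276 + 10*26) = 70550 + (276 + 260) = 70550 + 536 = 71086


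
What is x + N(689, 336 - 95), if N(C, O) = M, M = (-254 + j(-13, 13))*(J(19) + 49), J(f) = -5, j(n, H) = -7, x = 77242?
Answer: 65758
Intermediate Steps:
M = -11484 (M = (-254 - 7)*(-5 + 49) = -261*44 = -11484)
N(C, O) = -11484
x + N(689, 336 - 95) = 77242 - 11484 = 65758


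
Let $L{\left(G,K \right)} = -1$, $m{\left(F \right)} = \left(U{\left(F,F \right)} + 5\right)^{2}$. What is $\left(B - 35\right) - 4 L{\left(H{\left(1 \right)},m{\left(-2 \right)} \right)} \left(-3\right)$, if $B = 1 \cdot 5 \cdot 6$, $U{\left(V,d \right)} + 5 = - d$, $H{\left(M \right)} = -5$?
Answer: $60$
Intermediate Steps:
$U{\left(V,d \right)} = -5 - d$
$m{\left(F \right)} = F^{2}$ ($m{\left(F \right)} = \left(\left(-5 - F\right) + 5\right)^{2} = \left(- F\right)^{2} = F^{2}$)
$B = 30$ ($B = 5 \cdot 6 = 30$)
$\left(B - 35\right) - 4 L{\left(H{\left(1 \right)},m{\left(-2 \right)} \right)} \left(-3\right) = \left(30 - 35\right) \left(-4\right) \left(-1\right) \left(-3\right) = - 5 \cdot 4 \left(-3\right) = \left(-5\right) \left(-12\right) = 60$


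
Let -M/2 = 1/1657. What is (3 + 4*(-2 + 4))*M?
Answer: -22/1657 ≈ -0.013277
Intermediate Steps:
M = -2/1657 ≈ -0.0012070
(3 + 4*(-2 + 4))*M = (3 + 4*(-2 + 4))*(-2/1657) = (3 + 4*2)*(-2/1657) = (3 + 8)*(-2/1657) = 11*(-2/1657) = -22/1657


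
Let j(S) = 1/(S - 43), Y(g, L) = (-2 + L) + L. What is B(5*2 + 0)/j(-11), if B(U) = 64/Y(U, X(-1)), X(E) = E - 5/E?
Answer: -576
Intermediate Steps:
Y(g, L) = -2 + 2*L
j(S) = 1/(-43 + S)
B(U) = 32/3 (B(U) = 64/(-2 + 2*(-1 - 5/(-1))) = 64/(-2 + 2*(-1 - 5*(-1))) = 64/(-2 + 2*(-1 + 5)) = 64/(-2 + 2*4) = 64/(-2 + 8) = 64/6 = 64*(1/6) = 32/3)
B(5*2 + 0)/j(-11) = 32/(3*(1/(-43 - 11))) = 32/(3*(1/(-54))) = 32/(3*(-1/54)) = (32/3)*(-54) = -576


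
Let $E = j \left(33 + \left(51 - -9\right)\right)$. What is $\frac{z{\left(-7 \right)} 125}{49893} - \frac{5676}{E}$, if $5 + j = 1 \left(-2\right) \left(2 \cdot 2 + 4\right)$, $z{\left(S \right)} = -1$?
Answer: $\frac{31438727}{10826781} \approx 2.9038$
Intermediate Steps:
$j = -21$ ($j = -5 + 1 \left(-2\right) \left(2 \cdot 2 + 4\right) = -5 - 2 \left(4 + 4\right) = -5 - 16 = -21$)
$E = -1953$ ($E = - 21 \left(33 + \left(51 - -9\right)\right) = - 21 \left(33 + \left(51 + 9\right)\right) = - 21 \left(33 + 60\right) = \left(-21\right) 93 = -1953$)
$\frac{z{\left(-7 \right)} 125}{49893} - \frac{5676}{E} = \frac{\left(-1\right) 125}{49893} - \frac{5676}{-1953} = \left(-125\right) \frac{1}{49893} - - \frac{1892}{651} = - \frac{125}{49893} + \frac{1892}{651} = \frac{31438727}{10826781}$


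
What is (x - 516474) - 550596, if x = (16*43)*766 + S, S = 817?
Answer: -539245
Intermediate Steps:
x = 527825 (x = (16*43)*766 + 817 = 688*766 + 817 = 527008 + 817 = 527825)
(x - 516474) - 550596 = (527825 - 516474) - 550596 = 11351 - 550596 = -539245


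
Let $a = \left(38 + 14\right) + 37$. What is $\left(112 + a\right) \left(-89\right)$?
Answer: $-17889$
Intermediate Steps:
$a = 89$ ($a = 52 + 37 = 89$)
$\left(112 + a\right) \left(-89\right) = \left(112 + 89\right) \left(-89\right) = 201 \left(-89\right) = -17889$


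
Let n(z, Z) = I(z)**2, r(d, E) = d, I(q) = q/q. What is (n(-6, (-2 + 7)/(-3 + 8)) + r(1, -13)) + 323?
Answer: 325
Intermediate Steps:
I(q) = 1
n(z, Z) = 1 (n(z, Z) = 1**2 = 1)
(n(-6, (-2 + 7)/(-3 + 8)) + r(1, -13)) + 323 = (1 + 1) + 323 = 2 + 323 = 325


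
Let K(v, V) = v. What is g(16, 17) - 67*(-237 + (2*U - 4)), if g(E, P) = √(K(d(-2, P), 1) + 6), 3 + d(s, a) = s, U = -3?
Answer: 16550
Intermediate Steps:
d(s, a) = -3 + s
g(E, P) = 1 (g(E, P) = √((-3 - 2) + 6) = √(-5 + 6) = √1 = 1)
g(16, 17) - 67*(-237 + (2*U - 4)) = 1 - 67*(-237 + (2*(-3) - 4)) = 1 - 67*(-237 + (-6 - 4)) = 1 - 67*(-237 - 10) = 1 - 67*(-247) = 1 + 16549 = 16550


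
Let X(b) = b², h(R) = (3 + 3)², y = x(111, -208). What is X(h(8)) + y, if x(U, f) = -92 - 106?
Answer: 1098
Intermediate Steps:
x(U, f) = -198
y = -198
h(R) = 36 (h(R) = 6² = 36)
X(h(8)) + y = 36² - 198 = 1296 - 198 = 1098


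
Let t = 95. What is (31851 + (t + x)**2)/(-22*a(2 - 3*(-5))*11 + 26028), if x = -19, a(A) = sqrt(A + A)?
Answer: 244838889/168866402 + 4552867*sqrt(34)/337732804 ≈ 1.5285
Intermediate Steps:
a(A) = sqrt(2)*sqrt(A) (a(A) = sqrt(2*A) = sqrt(2)*sqrt(A))
(31851 + (t + x)**2)/(-22*a(2 - 3*(-5))*11 + 26028) = (31851 + (95 - 19)**2)/(-22*sqrt(2)*sqrt(2 - 3*(-5))*11 + 26028) = (31851 + 76**2)/(-22*sqrt(2)*sqrt(2 + 15)*11 + 26028) = (31851 + 5776)/(-22*sqrt(2)*sqrt(17)*11 + 26028) = 37627/(-22*sqrt(34)*11 + 26028) = 37627/(-242*sqrt(34) + 26028) = 37627/(26028 - 242*sqrt(34))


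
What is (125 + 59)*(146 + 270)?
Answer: 76544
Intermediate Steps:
(125 + 59)*(146 + 270) = 184*416 = 76544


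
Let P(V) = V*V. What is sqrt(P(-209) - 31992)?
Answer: sqrt(11689) ≈ 108.12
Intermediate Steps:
P(V) = V**2
sqrt(P(-209) - 31992) = sqrt((-209)**2 - 31992) = sqrt(43681 - 31992) = sqrt(11689)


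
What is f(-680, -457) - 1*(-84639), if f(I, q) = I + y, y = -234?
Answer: 83725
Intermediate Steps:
f(I, q) = -234 + I (f(I, q) = I - 234 = -234 + I)
f(-680, -457) - 1*(-84639) = (-234 - 680) - 1*(-84639) = -914 + 84639 = 83725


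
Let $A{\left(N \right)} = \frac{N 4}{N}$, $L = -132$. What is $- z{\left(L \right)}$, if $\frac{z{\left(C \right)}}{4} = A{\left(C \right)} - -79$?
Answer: $-332$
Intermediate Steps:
$A{\left(N \right)} = 4$ ($A{\left(N \right)} = \frac{4 N}{N} = 4$)
$z{\left(C \right)} = 332$ ($z{\left(C \right)} = 4 \left(4 - -79\right) = 4 \left(4 + 79\right) = 4 \cdot 83 = 332$)
$- z{\left(L \right)} = \left(-1\right) 332 = -332$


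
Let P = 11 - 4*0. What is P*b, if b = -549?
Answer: -6039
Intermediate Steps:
P = 11 (P = 11 + 0 = 11)
P*b = 11*(-549) = -6039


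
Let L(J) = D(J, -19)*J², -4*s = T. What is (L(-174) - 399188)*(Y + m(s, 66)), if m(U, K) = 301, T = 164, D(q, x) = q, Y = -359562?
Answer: 2036008250332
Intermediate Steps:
s = -41 (s = -¼*164 = -41)
L(J) = J³ (L(J) = J*J² = J³)
(L(-174) - 399188)*(Y + m(s, 66)) = ((-174)³ - 399188)*(-359562 + 301) = (-5268024 - 399188)*(-359261) = -5667212*(-359261) = 2036008250332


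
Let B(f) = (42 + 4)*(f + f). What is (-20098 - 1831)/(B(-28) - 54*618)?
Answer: 21929/35948 ≈ 0.61002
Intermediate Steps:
B(f) = 92*f (B(f) = 46*(2*f) = 92*f)
(-20098 - 1831)/(B(-28) - 54*618) = (-20098 - 1831)/(92*(-28) - 54*618) = -21929/(-2576 - 33372) = -21929/(-35948) = -21929*(-1/35948) = 21929/35948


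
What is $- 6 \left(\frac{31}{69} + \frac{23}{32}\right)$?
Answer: $- \frac{2579}{368} \approx -7.0081$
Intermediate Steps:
$- 6 \left(\frac{31}{69} + \frac{23}{32}\right) = \left(-6\right) \frac{2579}{2208} = - \frac{2579}{368}$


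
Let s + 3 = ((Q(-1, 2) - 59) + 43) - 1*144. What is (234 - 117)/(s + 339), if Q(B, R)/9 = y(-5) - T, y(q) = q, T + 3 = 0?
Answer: 117/158 ≈ 0.74051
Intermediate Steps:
T = -3 (T = -3 + 0 = -3)
Q(B, R) = -18 (Q(B, R) = 9*(-5 - 1*(-3)) = 9*(-5 + 3) = 9*(-2) = -18)
s = -181 (s = -3 + (((-18 - 59) + 43) - 1*144) = -3 + ((-77 + 43) - 144) = -3 + (-34 - 144) = -3 - 178 = -181)
(234 - 117)/(s + 339) = (234 - 117)/(-181 + 339) = 117/158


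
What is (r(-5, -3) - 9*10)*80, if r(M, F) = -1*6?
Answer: -7680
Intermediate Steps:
r(M, F) = -6
(r(-5, -3) - 9*10)*80 = (-6 - 9*10)*80 = (-6 - 90)*80 = -96*80 = -7680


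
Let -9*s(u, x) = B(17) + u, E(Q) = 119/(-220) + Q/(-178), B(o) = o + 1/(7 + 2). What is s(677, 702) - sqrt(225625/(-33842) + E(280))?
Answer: -6247/81 - I*sqrt(240967874402436995)/165656590 ≈ -77.123 - 2.9633*I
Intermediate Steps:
B(o) = 1/9 + o (B(o) = o + 1/9 = 1/9 + o)
E(Q) = -119/220 - Q/178 (E(Q) = 119*(-1/220) + Q*(-1/178) = -119/220 - Q/178)
s(u, x) = -154/81 - u/9 (s(u, x) = -((1/9 + 17) + u)/9 = -(154/9 + u)/9 = -154/81 - u/9)
s(677, 702) - sqrt(225625/(-33842) + E(280)) = (-154/81 - 1/9*677) - sqrt(225625/(-33842) + (-119/220 - 1/178*280)) = (-154/81 - 677/9) - sqrt(225625*(-1/33842) + (-119/220 - 140/89)) = -6247/81 - sqrt(-225625/33842 - 41391/19580) = -6247/81 - sqrt(-2909245861/331313180) = -6247/81 - I*sqrt(240967874402436995)/165656590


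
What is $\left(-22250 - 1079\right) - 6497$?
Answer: $-29826$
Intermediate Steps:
$\left(-22250 - 1079\right) - 6497 = -23329 - 6497 = -29826$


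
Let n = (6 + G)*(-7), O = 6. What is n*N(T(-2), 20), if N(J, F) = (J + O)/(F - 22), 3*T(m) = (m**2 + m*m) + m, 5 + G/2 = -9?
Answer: -616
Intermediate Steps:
G = -28 (G = -10 + 2*(-9) = -10 - 18 = -28)
T(m) = m/3 + 2*m**2/3 (T(m) = ((m**2 + m*m) + m)/3 = ((m**2 + m**2) + m)/3 = (2*m**2 + m)/3 = (m + 2*m**2)/3 = m/3 + 2*m**2/3)
N(J, F) = (6 + J)/(-22 + F) (N(J, F) = (J + 6)/(F - 22) = (6 + J)/(-22 + F))
n = 154 (n = (6 - 28)*(-7) = -22*(-7) = 154)
n*N(T(-2), 20) = 154*((6 + (1/3)*(-2)*(1 + 2*(-2)))/(-22 + 20)) = 154*((6 + (1/3)*(-2)*(1 - 4))/(-2)) = 154*(-(6 + (1/3)*(-2)*(-3))/2) = 154*(-(6 + 2)/2) = 154*(-1/2*8) = 154*(-4) = -616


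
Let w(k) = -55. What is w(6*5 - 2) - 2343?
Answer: -2398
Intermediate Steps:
w(6*5 - 2) - 2343 = -55 - 2343 = -2398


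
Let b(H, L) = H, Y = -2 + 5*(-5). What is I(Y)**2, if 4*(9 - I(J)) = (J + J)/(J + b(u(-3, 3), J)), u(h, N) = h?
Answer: 29241/400 ≈ 73.103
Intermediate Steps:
Y = -27 (Y = -2 - 25 = -27)
I(J) = 9 - J/(2*(-3 + J)) (I(J) = 9 - (J + J)/(4*(J - 3)) = 9 - 2*J/(4*(-3 + J)) = 9 - J/(2*(-3 + J)))
I(Y)**2 = ((-54 + 17*(-27))/(2*(-3 - 27)))**2 = ((1/2)*(-54 - 459)/(-30))**2 = ((1/2)*(-1/30)*(-513))**2 = (171/20)**2 = 29241/400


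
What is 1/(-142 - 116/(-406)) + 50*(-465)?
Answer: -23064007/992 ≈ -23250.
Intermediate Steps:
1/(-142 - 116/(-406)) + 50*(-465) = 1/(-142 - 116*(-1/406)) - 23250 = 1/(-142 + 2/7) - 23250 = 1/(-992/7) - 23250 = -7/992 - 23250 = -23064007/992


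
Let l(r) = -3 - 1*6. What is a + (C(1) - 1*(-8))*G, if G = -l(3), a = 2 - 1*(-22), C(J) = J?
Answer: 105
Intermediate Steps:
a = 24 (a = 2 + 22 = 24)
l(r) = -9 (l(r) = -3 - 6 = -9)
G = 9 (G = -1*(-9) = 9)
a + (C(1) - 1*(-8))*G = 24 + (1 - 1*(-8))*9 = 24 + (1 + 8)*9 = 24 + 9*9 = 24 + 81 = 105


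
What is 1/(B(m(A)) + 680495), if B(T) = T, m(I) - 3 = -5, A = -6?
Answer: 1/680493 ≈ 1.4695e-6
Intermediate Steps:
m(I) = -2 (m(I) = 3 - 5 = -2)
1/(B(m(A)) + 680495) = 1/(-2 + 680495) = 1/680493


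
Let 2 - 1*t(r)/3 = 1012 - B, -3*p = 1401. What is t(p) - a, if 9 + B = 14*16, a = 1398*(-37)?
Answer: 49341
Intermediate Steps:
p = -467 (p = -⅓*1401 = -467)
a = -51726
B = 215 (B = -9 + 14*16 = -9 + 224 = 215)
t(r) = -2385 (t(r) = 6 - 3*(1012 - 1*215) = 6 - 3*(1012 - 215) = 6 - 3*797 = 6 - 2391 = -2385)
t(p) - a = -2385 - 1*(-51726) = -2385 + 51726 = 49341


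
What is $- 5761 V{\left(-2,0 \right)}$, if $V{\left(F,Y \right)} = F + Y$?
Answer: $11522$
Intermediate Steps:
$- 5761 V{\left(-2,0 \right)} = - 5761 \left(-2 + 0\right) = \left(-5761\right) \left(-2\right) = 11522$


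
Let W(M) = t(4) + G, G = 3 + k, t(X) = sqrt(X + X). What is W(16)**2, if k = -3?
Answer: 8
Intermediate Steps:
t(X) = sqrt(2)*sqrt(X) (t(X) = sqrt(2*X) = sqrt(2)*sqrt(X))
G = 0 (G = 3 - 3 = 0)
W(M) = 2*sqrt(2) (W(M) = sqrt(2)*sqrt(4) + 0 = sqrt(2)*2 + 0 = 2*sqrt(2) + 0 = 2*sqrt(2))
W(16)**2 = (2*sqrt(2))**2 = 8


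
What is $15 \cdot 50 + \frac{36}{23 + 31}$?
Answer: $\frac{2252}{3} \approx 750.67$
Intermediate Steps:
$15 \cdot 50 + \frac{36}{23 + 31} = 750 + \frac{36}{54} = 750 + 36 \cdot \frac{1}{54} = 750 + \frac{2}{3} = \frac{2252}{3}$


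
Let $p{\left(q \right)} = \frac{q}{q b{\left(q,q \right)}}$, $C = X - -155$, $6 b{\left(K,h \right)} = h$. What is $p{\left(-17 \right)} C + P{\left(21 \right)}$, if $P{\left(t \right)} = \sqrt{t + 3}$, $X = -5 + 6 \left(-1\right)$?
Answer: $- \frac{864}{17} + 2 \sqrt{6} \approx -45.925$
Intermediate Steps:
$X = -11$ ($X = -5 - 6 = -11$)
$b{\left(K,h \right)} = \frac{h}{6}$
$P{\left(t \right)} = \sqrt{3 + t}$
$C = 144$ ($C = -11 - -155 = -11 + 155 = 144$)
$p{\left(q \right)} = \frac{6}{q}$ ($p{\left(q \right)} = \frac{q}{q \frac{q}{6}} = \frac{q}{\frac{1}{6} q^{2}} = q \frac{6}{q^{2}} = \frac{6}{q}$)
$p{\left(-17 \right)} C + P{\left(21 \right)} = \frac{6}{-17} \cdot 144 + \sqrt{3 + 21} = 6 \left(- \frac{1}{17}\right) 144 + \sqrt{24} = \left(- \frac{6}{17}\right) 144 + 2 \sqrt{6} = - \frac{864}{17} + 2 \sqrt{6}$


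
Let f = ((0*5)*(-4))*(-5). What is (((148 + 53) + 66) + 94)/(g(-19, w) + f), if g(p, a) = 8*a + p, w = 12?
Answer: 361/77 ≈ 4.6883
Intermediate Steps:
g(p, a) = p + 8*a
f = 0 (f = (0*(-4))*(-5) = 0*(-5) = 0)
(((148 + 53) + 66) + 94)/(g(-19, w) + f) = (((148 + 53) + 66) + 94)/((-19 + 8*12) + 0) = ((201 + 66) + 94)/((-19 + 96) + 0) = (267 + 94)/(77 + 0) = 361/77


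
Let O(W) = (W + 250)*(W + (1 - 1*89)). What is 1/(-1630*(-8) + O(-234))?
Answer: 1/7888 ≈ 0.00012677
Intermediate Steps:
O(W) = (-88 + W)*(250 + W) (O(W) = (250 + W)*(W + (1 - 89)) = (250 + W)*(W - 88) = (250 + W)*(-88 + W) = (-88 + W)*(250 + W))
1/(-1630*(-8) + O(-234)) = 1/(-1630*(-8) + (-22000 + (-234)² + 162*(-234))) = 1/(13040 + (-22000 + 54756 - 37908)) = 1/(13040 - 5152) = 1/7888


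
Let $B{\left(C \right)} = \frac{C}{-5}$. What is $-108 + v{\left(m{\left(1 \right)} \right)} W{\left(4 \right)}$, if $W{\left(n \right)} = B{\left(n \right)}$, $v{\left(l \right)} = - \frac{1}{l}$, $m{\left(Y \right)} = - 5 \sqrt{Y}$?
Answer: $- \frac{2704}{25} \approx -108.16$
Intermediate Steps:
$B{\left(C \right)} = - \frac{C}{5}$ ($B{\left(C \right)} = C \left(- \frac{1}{5}\right) = - \frac{C}{5}$)
$W{\left(n \right)} = - \frac{n}{5}$
$-108 + v{\left(m{\left(1 \right)} \right)} W{\left(4 \right)} = -108 + - \frac{1}{\left(-5\right) \sqrt{1}} \left(\left(- \frac{1}{5}\right) 4\right) = -108 + - \frac{1}{\left(-5\right) 1} \left(- \frac{4}{5}\right) = -108 + - \frac{1}{-5} \left(- \frac{4}{5}\right) = -108 + \left(-1\right) \left(- \frac{1}{5}\right) \left(- \frac{4}{5}\right) = -108 + \frac{1}{5} \left(- \frac{4}{5}\right) = -108 - \frac{4}{25} = - \frac{2704}{25}$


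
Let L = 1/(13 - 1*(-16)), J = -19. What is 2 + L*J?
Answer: 39/29 ≈ 1.3448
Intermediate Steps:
L = 1/29 (L = 1/(13 + 16) = 1/29 ≈ 0.034483)
2 + L*J = 2 + (1/29)*(-19) = 2 - 19/29 = 39/29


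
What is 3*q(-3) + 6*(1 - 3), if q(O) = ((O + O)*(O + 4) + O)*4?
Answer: -120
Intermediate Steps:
q(O) = 4*O + 8*O*(4 + O) (q(O) = ((2*O)*(4 + O) + O)*4 = (2*O*(4 + O) + O)*4 = (O + 2*O*(4 + O))*4 = 4*O + 8*O*(4 + O))
3*q(-3) + 6*(1 - 3) = 3*(4*(-3)*(9 + 2*(-3))) + 6*(1 - 3) = 3*(4*(-3)*(9 - 6)) + 6*(-2) = 3*(4*(-3)*3) - 12 = 3*(-36) - 12 = -108 - 12 = -120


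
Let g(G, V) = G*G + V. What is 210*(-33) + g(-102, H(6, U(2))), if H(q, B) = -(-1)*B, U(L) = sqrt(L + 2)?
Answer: 3476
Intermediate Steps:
U(L) = sqrt(2 + L)
H(q, B) = B
g(G, V) = V + G**2 (g(G, V) = G**2 + V = V + G**2)
210*(-33) + g(-102, H(6, U(2))) = 210*(-33) + (sqrt(2 + 2) + (-102)**2) = -6930 + (sqrt(4) + 10404) = -6930 + (2 + 10404) = -6930 + 10406 = 3476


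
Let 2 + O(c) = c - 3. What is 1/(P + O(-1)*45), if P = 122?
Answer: -1/148 ≈ -0.0067568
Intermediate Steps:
O(c) = -5 + c (O(c) = -2 + (c - 3) = -2 + (-3 + c) = -5 + c)
1/(P + O(-1)*45) = 1/(122 + (-5 - 1)*45) = 1/(122 - 6*45) = 1/(122 - 270) = 1/(-148) = -1/148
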